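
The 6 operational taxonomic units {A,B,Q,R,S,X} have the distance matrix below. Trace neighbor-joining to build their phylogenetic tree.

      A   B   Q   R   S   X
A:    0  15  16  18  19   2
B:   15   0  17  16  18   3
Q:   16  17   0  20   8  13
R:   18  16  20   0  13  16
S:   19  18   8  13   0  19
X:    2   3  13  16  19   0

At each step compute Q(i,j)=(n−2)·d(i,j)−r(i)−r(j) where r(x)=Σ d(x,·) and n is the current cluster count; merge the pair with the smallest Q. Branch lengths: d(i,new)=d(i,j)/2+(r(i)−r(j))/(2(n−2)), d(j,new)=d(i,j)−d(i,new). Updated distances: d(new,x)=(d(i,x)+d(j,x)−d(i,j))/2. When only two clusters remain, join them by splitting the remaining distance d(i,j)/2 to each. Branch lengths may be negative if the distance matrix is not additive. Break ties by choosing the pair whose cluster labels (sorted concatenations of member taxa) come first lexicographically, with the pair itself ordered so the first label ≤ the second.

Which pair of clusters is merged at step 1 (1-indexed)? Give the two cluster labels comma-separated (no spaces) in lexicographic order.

iteration 1: select Q,S (d=8, Q=-119); attach at lengths (29/8, 35/8); label the merged cluster QS
  updated: d(A,QS)=27/2, d(B,QS)=27/2, d(QS,R)=25/2, d(QS,X)=12
iteration 2: select QS,R (d=25/2, Q=-153/2); attach at lengths (53/12, 97/12); label the merged cluster QRS
  updated: d(A,QRS)=19/2, d(B,QRS)=17/2, d(QRS,X)=31/4
iteration 3: select A,X (d=2, Q=-141/4); attach at lengths (71/16, -39/16); label the merged cluster AX
  updated: d(AX,B)=8, d(AX,QRS)=61/8
iteration 4: select AX,B (d=8, Q=-193/8); attach at lengths (57/16, 71/16); label the merged cluster ABX
  updated: d(ABX,QRS)=65/16
iteration 5: select ABX,QRS (d=65/16); attach at lengths (65/32, 65/32); label the merged cluster ABQRSX
final tree: (((A:71/16,X:-39/16):57/16,B:71/16):65/32,((Q:29/8,S:35/8):53/12,R:97/12):65/32)
total length: 553/16

Q,S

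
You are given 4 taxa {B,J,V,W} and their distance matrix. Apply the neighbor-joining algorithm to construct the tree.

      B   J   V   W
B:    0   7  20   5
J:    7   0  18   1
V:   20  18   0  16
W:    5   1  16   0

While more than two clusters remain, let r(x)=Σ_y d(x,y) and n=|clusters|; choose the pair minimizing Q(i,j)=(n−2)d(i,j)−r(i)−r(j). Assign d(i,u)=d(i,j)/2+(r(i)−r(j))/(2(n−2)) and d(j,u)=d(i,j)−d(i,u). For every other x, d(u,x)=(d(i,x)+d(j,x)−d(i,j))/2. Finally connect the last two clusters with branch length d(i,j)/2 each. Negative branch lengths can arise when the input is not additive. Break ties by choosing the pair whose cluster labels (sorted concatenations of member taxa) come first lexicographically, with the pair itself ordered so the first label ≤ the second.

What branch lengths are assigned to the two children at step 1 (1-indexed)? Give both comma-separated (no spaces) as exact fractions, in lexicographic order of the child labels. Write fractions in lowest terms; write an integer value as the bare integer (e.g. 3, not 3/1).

9/2,31/2

iteration 1: select B,V (d=20, Q=-46); attach at lengths (9/2, 31/2); label the merged cluster BV
  updated: d(BV,J)=5/2, d(BV,W)=1/2
iteration 2: select BV,J (d=5/2, Q=-4); attach at lengths (1, 3/2); label the merged cluster BJV
  updated: d(BJV,W)=-1/2
iteration 3: select BJV,W (d=-1/2); attach at lengths (-1/4, -1/4); label the merged cluster BJVW
final tree: (((B:9/2,V:31/2):1,J:3/2):-1/4,W:-1/4)
total length: 22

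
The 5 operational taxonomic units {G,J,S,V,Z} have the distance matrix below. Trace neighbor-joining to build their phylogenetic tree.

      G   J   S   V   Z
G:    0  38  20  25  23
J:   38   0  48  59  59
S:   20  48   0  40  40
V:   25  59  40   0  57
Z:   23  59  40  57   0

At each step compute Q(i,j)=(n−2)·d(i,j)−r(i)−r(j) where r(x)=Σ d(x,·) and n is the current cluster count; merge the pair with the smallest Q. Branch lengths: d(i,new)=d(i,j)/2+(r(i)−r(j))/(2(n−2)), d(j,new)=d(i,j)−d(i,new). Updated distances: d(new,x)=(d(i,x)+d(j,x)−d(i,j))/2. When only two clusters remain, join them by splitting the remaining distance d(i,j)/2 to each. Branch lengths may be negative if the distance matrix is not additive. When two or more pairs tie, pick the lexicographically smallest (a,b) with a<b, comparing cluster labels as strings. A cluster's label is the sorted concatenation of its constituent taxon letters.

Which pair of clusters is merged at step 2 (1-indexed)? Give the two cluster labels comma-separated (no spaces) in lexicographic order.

step 1: merge (G,Z) at d=23, Q=-216; branch lengths G→-2/3, Z→71/3; new cluster GZ
  updated: d(GZ,J)=37, d(GZ,S)=37/2, d(GZ,V)=59/2
step 2: merge (GZ,J) at d=37, Q=-155; branch lengths GZ→15/4, J→133/4; new cluster GJZ
  updated: d(GJZ,S)=59/4, d(GJZ,V)=103/4
step 3: merge (GJZ,S) at d=59/4, Q=-161/2; branch lengths GJZ→1/4, S→29/2; new cluster GJSZ
  updated: d(GJSZ,V)=51/2
step 4: merge (GJSZ,V) at d=51/2; branch lengths GJSZ→51/4, V→51/4; new cluster GJSVZ
final tree: ((((G:-2/3,Z:71/3):15/4,J:133/4):1/4,S:29/2):51/4,V:51/4)
total length: 401/4

GZ,J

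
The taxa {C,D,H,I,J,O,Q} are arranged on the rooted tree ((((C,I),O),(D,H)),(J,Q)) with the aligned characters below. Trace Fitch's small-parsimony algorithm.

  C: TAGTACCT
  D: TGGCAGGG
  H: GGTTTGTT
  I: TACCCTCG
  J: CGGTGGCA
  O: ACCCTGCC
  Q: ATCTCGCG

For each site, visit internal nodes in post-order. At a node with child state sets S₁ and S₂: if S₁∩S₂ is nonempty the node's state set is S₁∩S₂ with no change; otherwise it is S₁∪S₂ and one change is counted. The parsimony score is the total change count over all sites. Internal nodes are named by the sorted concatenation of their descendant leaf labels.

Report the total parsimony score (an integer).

27

CI@0: {T} ∩ {T} = {T} (intersection, +0)
CIO@0: {T} ∪ {A} = {A,T} (union, +1)
DH@0: {T} ∪ {G} = {G,T} (union, +1)
CDHIO@0: {A,T} ∩ {G,T} = {T} (intersection, +0)
JQ@0: {C} ∪ {A} = {A,C} (union, +1)
CDHIJOQ@0: {T} ∪ {A,C} = {A,C,T} (union, +1)
CI@1: {A} ∩ {A} = {A} (intersection, +0)
CIO@1: {A} ∪ {C} = {A,C} (union, +1)
DH@1: {G} ∩ {G} = {G} (intersection, +0)
CDHIO@1: {A,C} ∪ {G} = {A,C,G} (union, +1)
JQ@1: {G} ∪ {T} = {G,T} (union, +1)
CDHIJOQ@1: {A,C,G} ∩ {G,T} = {G} (intersection, +0)
CI@2: {G} ∪ {C} = {C,G} (union, +1)
CIO@2: {C,G} ∩ {C} = {C} (intersection, +0)
DH@2: {G} ∪ {T} = {G,T} (union, +1)
CDHIO@2: {C} ∪ {G,T} = {C,G,T} (union, +1)
JQ@2: {G} ∪ {C} = {C,G} (union, +1)
CDHIJOQ@2: {C,G,T} ∩ {C,G} = {C,G} (intersection, +0)
CI@3: {T} ∪ {C} = {C,T} (union, +1)
CIO@3: {C,T} ∩ {C} = {C} (intersection, +0)
DH@3: {C} ∪ {T} = {C,T} (union, +1)
CDHIO@3: {C} ∩ {C,T} = {C} (intersection, +0)
JQ@3: {T} ∩ {T} = {T} (intersection, +0)
CDHIJOQ@3: {C} ∪ {T} = {C,T} (union, +1)
CI@4: {A} ∪ {C} = {A,C} (union, +1)
CIO@4: {A,C} ∪ {T} = {A,C,T} (union, +1)
DH@4: {A} ∪ {T} = {A,T} (union, +1)
CDHIO@4: {A,C,T} ∩ {A,T} = {A,T} (intersection, +0)
JQ@4: {G} ∪ {C} = {C,G} (union, +1)
CDHIJOQ@4: {A,T} ∪ {C,G} = {A,C,G,T} (union, +1)
CI@5: {C} ∪ {T} = {C,T} (union, +1)
CIO@5: {C,T} ∪ {G} = {C,G,T} (union, +1)
DH@5: {G} ∩ {G} = {G} (intersection, +0)
CDHIO@5: {C,G,T} ∩ {G} = {G} (intersection, +0)
JQ@5: {G} ∩ {G} = {G} (intersection, +0)
CDHIJOQ@5: {G} ∩ {G} = {G} (intersection, +0)
CI@6: {C} ∩ {C} = {C} (intersection, +0)
CIO@6: {C} ∩ {C} = {C} (intersection, +0)
DH@6: {G} ∪ {T} = {G,T} (union, +1)
CDHIO@6: {C} ∪ {G,T} = {C,G,T} (union, +1)
JQ@6: {C} ∩ {C} = {C} (intersection, +0)
CDHIJOQ@6: {C,G,T} ∩ {C} = {C} (intersection, +0)
CI@7: {T} ∪ {G} = {G,T} (union, +1)
CIO@7: {G,T} ∪ {C} = {C,G,T} (union, +1)
DH@7: {G} ∪ {T} = {G,T} (union, +1)
CDHIO@7: {C,G,T} ∩ {G,T} = {G,T} (intersection, +0)
JQ@7: {A} ∪ {G} = {A,G} (union, +1)
CDHIJOQ@7: {G,T} ∩ {A,G} = {G} (intersection, +0)
per-site changes: [4, 3, 4, 3, 5, 2, 2, 4]; total = 27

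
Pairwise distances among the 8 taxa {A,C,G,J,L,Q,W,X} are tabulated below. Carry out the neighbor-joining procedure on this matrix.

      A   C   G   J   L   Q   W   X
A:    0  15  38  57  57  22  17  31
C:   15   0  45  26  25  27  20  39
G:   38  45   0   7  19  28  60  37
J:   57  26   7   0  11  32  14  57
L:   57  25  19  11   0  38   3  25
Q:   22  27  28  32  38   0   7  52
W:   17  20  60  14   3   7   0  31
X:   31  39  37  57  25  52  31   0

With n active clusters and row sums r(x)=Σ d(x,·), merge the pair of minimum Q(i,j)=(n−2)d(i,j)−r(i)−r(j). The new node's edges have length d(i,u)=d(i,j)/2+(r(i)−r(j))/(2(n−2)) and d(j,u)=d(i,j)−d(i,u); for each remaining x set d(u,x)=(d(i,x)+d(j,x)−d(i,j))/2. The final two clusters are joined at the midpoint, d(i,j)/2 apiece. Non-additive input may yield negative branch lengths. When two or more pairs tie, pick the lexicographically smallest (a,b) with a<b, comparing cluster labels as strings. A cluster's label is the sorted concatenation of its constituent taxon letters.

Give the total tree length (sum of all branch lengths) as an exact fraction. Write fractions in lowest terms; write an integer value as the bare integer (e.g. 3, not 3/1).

step 1: merge (G,J) at d=7, Q=-396; branch lengths G→6, J→1; new cluster GJ
  updated: d(A,GJ)=44, d(C,GJ)=32, d(GJ,L)=23/2, d(GJ,Q)=53/2, d(GJ,W)=67/2, d(GJ,X)=87/2
step 2: merge (GJ,L) at d=23/2, Q=-293; branch lengths GJ→89/10, L→13/5; new cluster GJL
  updated: d(A,GJL)=179/4, d(C,GJL)=91/4, d(GJL,Q)=53/2, d(GJL,W)=25/2, d(GJL,X)=57/2
step 3: merge (GJL,X) at d=57/2, Q=-405/2; branch lengths GJL→135/16, X→321/16; new cluster GJLX
  updated: d(A,GJLX)=189/8, d(C,GJLX)=133/8, d(GJLX,Q)=25, d(GJLX,W)=15/2
step 4: merge (Q,W) at d=7, Q=-223/2; branch lengths Q→101/12, W→-17/12; new cluster QW
  updated: d(A,QW)=16, d(C,QW)=20, d(GJLX,QW)=51/4
step 5: merge (A,C) at d=15, Q=-305/4; branch lengths A→33/4, C→27/4; new cluster AC
  updated: d(AC,GJLX)=101/8, d(AC,QW)=21/2
step 6: merge (AC,GJLX) at d=101/8, Q=-287/8; branch lengths AC→83/16, GJLX→119/16; new cluster ACGJLX
  updated: d(ACGJLX,QW)=85/16
step 7: merge (ACGJLX,QW) at d=85/16; branch lengths ACGJLX→85/32, QW→85/32; new cluster ACGJLQWX
final tree: (((A:33/4,C:27/4):83/16,(((G:6,J:1):89/10,L:13/5):135/16,X:321/16):119/16):85/32,(Q:101/12,W:-17/12):85/32)
total length: 1391/16

1391/16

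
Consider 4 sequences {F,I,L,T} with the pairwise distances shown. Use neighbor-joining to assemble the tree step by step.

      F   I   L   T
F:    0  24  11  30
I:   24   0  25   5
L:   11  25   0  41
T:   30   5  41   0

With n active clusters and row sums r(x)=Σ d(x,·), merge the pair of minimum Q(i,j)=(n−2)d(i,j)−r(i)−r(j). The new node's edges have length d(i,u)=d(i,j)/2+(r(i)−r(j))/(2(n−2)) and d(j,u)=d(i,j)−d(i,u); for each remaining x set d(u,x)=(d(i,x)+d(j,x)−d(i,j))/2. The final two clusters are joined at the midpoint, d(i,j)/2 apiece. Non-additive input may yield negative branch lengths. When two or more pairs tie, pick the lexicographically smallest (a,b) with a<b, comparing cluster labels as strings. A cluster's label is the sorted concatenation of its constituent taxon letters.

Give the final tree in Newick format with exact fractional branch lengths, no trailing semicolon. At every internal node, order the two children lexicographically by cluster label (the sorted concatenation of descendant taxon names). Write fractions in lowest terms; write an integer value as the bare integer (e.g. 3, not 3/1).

iteration 1: select F,L (d=11, Q=-120); attach at lengths (5/2, 17/2); label the merged cluster FL
  updated: d(FL,I)=19, d(FL,T)=30
iteration 2: select FL,I (d=19, Q=-54); attach at lengths (22, -3); label the merged cluster FIL
  updated: d(FIL,T)=8
iteration 3: select FIL,T (d=8); attach at lengths (4, 4); label the merged cluster FILT
final tree: (((F:5/2,L:17/2):22,I:-3):4,T:4)
total length: 38

(((F:5/2,L:17/2):22,I:-3):4,T:4)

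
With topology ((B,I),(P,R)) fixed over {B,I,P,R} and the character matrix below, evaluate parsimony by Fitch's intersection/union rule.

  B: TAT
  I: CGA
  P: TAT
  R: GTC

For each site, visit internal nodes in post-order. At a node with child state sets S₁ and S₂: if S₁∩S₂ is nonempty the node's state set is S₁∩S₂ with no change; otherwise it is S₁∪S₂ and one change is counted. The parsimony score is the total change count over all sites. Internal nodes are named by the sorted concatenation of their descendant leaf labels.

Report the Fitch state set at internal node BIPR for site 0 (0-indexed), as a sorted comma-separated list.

T

site 0, node BI: B={T} ∪ I={C} → {C,T} (+1)
site 0, node PR: P={T} ∪ R={G} → {G,T} (+1)
site 0, node BIPR: BI={C,T} ∩ PR={G,T} → {T} (+0)
site 1, node BI: B={A} ∪ I={G} → {A,G} (+1)
site 1, node PR: P={A} ∪ R={T} → {A,T} (+1)
site 1, node BIPR: BI={A,G} ∩ PR={A,T} → {A} (+0)
site 2, node BI: B={T} ∪ I={A} → {A,T} (+1)
site 2, node PR: P={T} ∪ R={C} → {C,T} (+1)
site 2, node BIPR: BI={A,T} ∩ PR={C,T} → {T} (+0)
per-site changes: [2, 2, 2]; total = 6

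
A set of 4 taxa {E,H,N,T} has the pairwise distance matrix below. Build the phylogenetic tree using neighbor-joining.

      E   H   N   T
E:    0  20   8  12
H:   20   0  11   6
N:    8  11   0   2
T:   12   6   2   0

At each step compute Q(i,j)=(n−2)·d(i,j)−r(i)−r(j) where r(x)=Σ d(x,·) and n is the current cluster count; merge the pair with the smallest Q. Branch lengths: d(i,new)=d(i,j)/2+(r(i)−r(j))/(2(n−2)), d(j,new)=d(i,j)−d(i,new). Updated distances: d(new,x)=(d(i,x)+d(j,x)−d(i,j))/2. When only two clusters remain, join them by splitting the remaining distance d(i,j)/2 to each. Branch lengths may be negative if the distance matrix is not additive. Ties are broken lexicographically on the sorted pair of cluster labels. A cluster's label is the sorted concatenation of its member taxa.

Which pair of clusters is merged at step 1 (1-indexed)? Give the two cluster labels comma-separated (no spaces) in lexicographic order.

step 1: merge (E,N) at d=8, Q=-45; branch lengths E→35/4, N→-3/4; new cluster EN
  updated: d(EN,H)=23/2, d(EN,T)=3
step 2: merge (EN,H) at d=23/2, Q=-41/2; branch lengths EN→17/4, H→29/4; new cluster EHN
  updated: d(EHN,T)=-5/4
step 3: merge (EHN,T) at d=-5/4; branch lengths EHN→-5/8, T→-5/8; new cluster EHNT
final tree: (((E:35/4,N:-3/4):17/4,H:29/4):-5/8,T:-5/8)
total length: 73/4

E,N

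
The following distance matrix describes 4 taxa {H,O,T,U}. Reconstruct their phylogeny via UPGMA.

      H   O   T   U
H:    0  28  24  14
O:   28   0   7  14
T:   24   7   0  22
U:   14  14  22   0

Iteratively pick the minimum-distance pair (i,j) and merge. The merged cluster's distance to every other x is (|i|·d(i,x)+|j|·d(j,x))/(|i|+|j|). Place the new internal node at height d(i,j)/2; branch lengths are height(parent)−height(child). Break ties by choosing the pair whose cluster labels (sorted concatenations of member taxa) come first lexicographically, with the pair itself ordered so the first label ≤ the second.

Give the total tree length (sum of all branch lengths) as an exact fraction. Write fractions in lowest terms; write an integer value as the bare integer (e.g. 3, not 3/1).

65/2

iteration 1: select O,T (d=7); attach at lengths (7/2, 7/2); label the merged cluster OT
  updated: d(H,OT)=26, d(OT,U)=18
iteration 2: select H,U (d=14); attach at lengths (7, 7); label the merged cluster HU
  updated: d(HU,OT)=22
iteration 3: select HU,OT (d=22); attach at lengths (4, 15/2); label the merged cluster HOTU
final tree: ((H:7,U:7):4,(O:7/2,T:7/2):15/2)
total length: 65/2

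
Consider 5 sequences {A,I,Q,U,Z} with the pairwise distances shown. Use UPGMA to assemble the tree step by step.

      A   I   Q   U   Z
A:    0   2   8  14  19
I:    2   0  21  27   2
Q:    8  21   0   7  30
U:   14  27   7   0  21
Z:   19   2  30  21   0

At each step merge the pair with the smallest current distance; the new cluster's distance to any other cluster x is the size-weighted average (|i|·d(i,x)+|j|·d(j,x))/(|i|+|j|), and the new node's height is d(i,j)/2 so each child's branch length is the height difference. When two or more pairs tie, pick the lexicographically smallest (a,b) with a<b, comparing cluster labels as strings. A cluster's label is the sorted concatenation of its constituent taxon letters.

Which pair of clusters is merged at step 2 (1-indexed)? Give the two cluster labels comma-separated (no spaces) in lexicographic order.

Q,U

1. join A+I (d=2) ⇒ AI; edges |A|=1, |I|=1
  updated: d(AI,Q)=29/2, d(AI,U)=41/2, d(AI,Z)=21/2
2. join Q+U (d=7) ⇒ QU; edges |Q|=7/2, |U|=7/2
  updated: d(AI,QU)=35/2, d(QU,Z)=51/2
3. join AI+Z (d=21/2) ⇒ AIZ; edges |AI|=17/4, |Z|=21/4
  updated: d(AIZ,QU)=121/6
4. join AIZ+QU (d=121/6) ⇒ AIQUZ; edges |AIZ|=29/6, |QU|=79/12
final tree: (((A:1,I:1):17/4,Z:21/4):29/6,(Q:7/2,U:7/2):79/12)
total length: 359/12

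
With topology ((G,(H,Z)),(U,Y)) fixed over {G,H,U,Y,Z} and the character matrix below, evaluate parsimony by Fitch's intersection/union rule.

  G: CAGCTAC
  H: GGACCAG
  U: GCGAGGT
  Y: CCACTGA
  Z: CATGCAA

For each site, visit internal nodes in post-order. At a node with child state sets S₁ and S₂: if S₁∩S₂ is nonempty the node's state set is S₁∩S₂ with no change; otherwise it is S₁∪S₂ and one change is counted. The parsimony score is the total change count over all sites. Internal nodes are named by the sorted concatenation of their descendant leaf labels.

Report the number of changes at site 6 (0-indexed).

3

[col 0] HZ: children H:{G}, Z:{C} ∪→ {C,G}; cost 1
[col 0] GHZ: children G:{C}, HZ:{C,G} ∩→ {C}; cost 0
[col 0] UY: children U:{G}, Y:{C} ∪→ {C,G}; cost 1
[col 0] GHUYZ: children GHZ:{C}, UY:{C,G} ∩→ {C}; cost 0
[col 1] HZ: children H:{G}, Z:{A} ∪→ {A,G}; cost 1
[col 1] GHZ: children G:{A}, HZ:{A,G} ∩→ {A}; cost 0
[col 1] UY: children U:{C}, Y:{C} ∩→ {C}; cost 0
[col 1] GHUYZ: children GHZ:{A}, UY:{C} ∪→ {A,C}; cost 1
[col 2] HZ: children H:{A}, Z:{T} ∪→ {A,T}; cost 1
[col 2] GHZ: children G:{G}, HZ:{A,T} ∪→ {A,G,T}; cost 1
[col 2] UY: children U:{G}, Y:{A} ∪→ {A,G}; cost 1
[col 2] GHUYZ: children GHZ:{A,G,T}, UY:{A,G} ∩→ {A,G}; cost 0
[col 3] HZ: children H:{C}, Z:{G} ∪→ {C,G}; cost 1
[col 3] GHZ: children G:{C}, HZ:{C,G} ∩→ {C}; cost 0
[col 3] UY: children U:{A}, Y:{C} ∪→ {A,C}; cost 1
[col 3] GHUYZ: children GHZ:{C}, UY:{A,C} ∩→ {C}; cost 0
[col 4] HZ: children H:{C}, Z:{C} ∩→ {C}; cost 0
[col 4] GHZ: children G:{T}, HZ:{C} ∪→ {C,T}; cost 1
[col 4] UY: children U:{G}, Y:{T} ∪→ {G,T}; cost 1
[col 4] GHUYZ: children GHZ:{C,T}, UY:{G,T} ∩→ {T}; cost 0
[col 5] HZ: children H:{A}, Z:{A} ∩→ {A}; cost 0
[col 5] GHZ: children G:{A}, HZ:{A} ∩→ {A}; cost 0
[col 5] UY: children U:{G}, Y:{G} ∩→ {G}; cost 0
[col 5] GHUYZ: children GHZ:{A}, UY:{G} ∪→ {A,G}; cost 1
[col 6] HZ: children H:{G}, Z:{A} ∪→ {A,G}; cost 1
[col 6] GHZ: children G:{C}, HZ:{A,G} ∪→ {A,C,G}; cost 1
[col 6] UY: children U:{T}, Y:{A} ∪→ {A,T}; cost 1
[col 6] GHUYZ: children GHZ:{A,C,G}, UY:{A,T} ∩→ {A}; cost 0
per-site changes: [2, 2, 3, 2, 2, 1, 3]; total = 15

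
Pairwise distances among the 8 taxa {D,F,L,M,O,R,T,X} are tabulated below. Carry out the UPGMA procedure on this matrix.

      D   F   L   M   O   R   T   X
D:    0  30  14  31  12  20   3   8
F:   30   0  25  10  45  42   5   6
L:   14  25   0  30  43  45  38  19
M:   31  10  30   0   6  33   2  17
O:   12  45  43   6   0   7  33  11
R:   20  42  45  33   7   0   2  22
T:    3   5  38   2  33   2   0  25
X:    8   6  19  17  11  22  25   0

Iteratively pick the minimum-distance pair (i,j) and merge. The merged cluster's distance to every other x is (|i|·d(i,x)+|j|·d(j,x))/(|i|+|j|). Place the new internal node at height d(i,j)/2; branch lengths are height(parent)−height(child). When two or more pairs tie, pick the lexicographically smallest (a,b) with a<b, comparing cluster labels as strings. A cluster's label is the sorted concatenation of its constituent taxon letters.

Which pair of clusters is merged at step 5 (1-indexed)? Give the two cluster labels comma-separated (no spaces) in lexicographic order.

FX,MT

step 1: merge (M,T) at d=2; branch lengths M→1, T→1; new cluster MT
  updated: d(D,MT)=17, d(F,MT)=15/2, d(L,MT)=34, d(MT,O)=39/2, d(MT,R)=35/2, d(MT,X)=21
step 2: merge (F,X) at d=6; branch lengths F→3, X→3; new cluster FX
  updated: d(D,FX)=19, d(FX,L)=22, d(FX,MT)=57/4, d(FX,O)=28, d(FX,R)=32
step 3: merge (O,R) at d=7; branch lengths O→7/2, R→7/2; new cluster OR
  updated: d(D,OR)=16, d(FX,OR)=30, d(L,OR)=44, d(MT,OR)=37/2
step 4: merge (D,L) at d=14; branch lengths D→7, L→7; new cluster DL
  updated: d(DL,FX)=41/2, d(DL,MT)=51/2, d(DL,OR)=30
step 5: merge (FX,MT) at d=57/4; branch lengths FX→33/8, MT→49/8; new cluster FMTX
  updated: d(DL,FMTX)=23, d(FMTX,OR)=97/4
step 6: merge (DL,FMTX) at d=23; branch lengths DL→9/2, FMTX→35/8; new cluster DFLMTX
  updated: d(DFLMTX,OR)=157/6
step 7: merge (DFLMTX,OR) at d=157/6; branch lengths DFLMTX→19/12, OR→115/12; new cluster DFLMORTX
final tree: (((D:7,L:7):9/2,((F:3,X:3):33/8,(M:1,T:1):49/8):35/8):19/12,(O:7/2,R:7/2):115/12)
total length: 1423/24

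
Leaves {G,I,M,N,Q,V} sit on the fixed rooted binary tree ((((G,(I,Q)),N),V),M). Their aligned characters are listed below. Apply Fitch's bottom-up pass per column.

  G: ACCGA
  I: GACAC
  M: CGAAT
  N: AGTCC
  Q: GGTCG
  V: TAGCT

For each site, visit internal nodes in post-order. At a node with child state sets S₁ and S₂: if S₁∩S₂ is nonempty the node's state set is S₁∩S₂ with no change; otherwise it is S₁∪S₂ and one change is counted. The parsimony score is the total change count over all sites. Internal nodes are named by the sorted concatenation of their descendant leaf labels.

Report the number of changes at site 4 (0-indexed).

[col 0] IQ: children I:{G}, Q:{G} ∩→ {G}; cost 0
[col 0] GIQ: children G:{A}, IQ:{G} ∪→ {A,G}; cost 1
[col 0] GINQ: children GIQ:{A,G}, N:{A} ∩→ {A}; cost 0
[col 0] GINQV: children GINQ:{A}, V:{T} ∪→ {A,T}; cost 1
[col 0] GIMNQV: children GINQV:{A,T}, M:{C} ∪→ {A,C,T}; cost 1
[col 1] IQ: children I:{A}, Q:{G} ∪→ {A,G}; cost 1
[col 1] GIQ: children G:{C}, IQ:{A,G} ∪→ {A,C,G}; cost 1
[col 1] GINQ: children GIQ:{A,C,G}, N:{G} ∩→ {G}; cost 0
[col 1] GINQV: children GINQ:{G}, V:{A} ∪→ {A,G}; cost 1
[col 1] GIMNQV: children GINQV:{A,G}, M:{G} ∩→ {G}; cost 0
[col 2] IQ: children I:{C}, Q:{T} ∪→ {C,T}; cost 1
[col 2] GIQ: children G:{C}, IQ:{C,T} ∩→ {C}; cost 0
[col 2] GINQ: children GIQ:{C}, N:{T} ∪→ {C,T}; cost 1
[col 2] GINQV: children GINQ:{C,T}, V:{G} ∪→ {C,G,T}; cost 1
[col 2] GIMNQV: children GINQV:{C,G,T}, M:{A} ∪→ {A,C,G,T}; cost 1
[col 3] IQ: children I:{A}, Q:{C} ∪→ {A,C}; cost 1
[col 3] GIQ: children G:{G}, IQ:{A,C} ∪→ {A,C,G}; cost 1
[col 3] GINQ: children GIQ:{A,C,G}, N:{C} ∩→ {C}; cost 0
[col 3] GINQV: children GINQ:{C}, V:{C} ∩→ {C}; cost 0
[col 3] GIMNQV: children GINQV:{C}, M:{A} ∪→ {A,C}; cost 1
[col 4] IQ: children I:{C}, Q:{G} ∪→ {C,G}; cost 1
[col 4] GIQ: children G:{A}, IQ:{C,G} ∪→ {A,C,G}; cost 1
[col 4] GINQ: children GIQ:{A,C,G}, N:{C} ∩→ {C}; cost 0
[col 4] GINQV: children GINQ:{C}, V:{T} ∪→ {C,T}; cost 1
[col 4] GIMNQV: children GINQV:{C,T}, M:{T} ∩→ {T}; cost 0
per-site changes: [3, 3, 4, 3, 3]; total = 16

3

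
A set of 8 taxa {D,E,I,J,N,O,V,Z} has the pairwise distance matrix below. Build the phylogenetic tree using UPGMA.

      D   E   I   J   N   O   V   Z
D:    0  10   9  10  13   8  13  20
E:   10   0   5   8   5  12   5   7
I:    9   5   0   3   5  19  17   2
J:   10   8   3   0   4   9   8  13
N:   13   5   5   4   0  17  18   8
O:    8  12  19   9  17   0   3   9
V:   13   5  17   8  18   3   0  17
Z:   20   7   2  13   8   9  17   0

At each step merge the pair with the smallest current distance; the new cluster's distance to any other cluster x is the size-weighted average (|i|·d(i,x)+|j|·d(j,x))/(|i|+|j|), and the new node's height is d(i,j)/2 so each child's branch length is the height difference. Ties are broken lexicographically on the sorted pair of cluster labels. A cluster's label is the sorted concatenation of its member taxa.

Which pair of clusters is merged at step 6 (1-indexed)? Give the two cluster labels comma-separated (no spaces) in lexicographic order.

D,OV

1. join I+Z (d=2) ⇒ IZ; edges |I|=1, |Z|=1
  updated: d(D,IZ)=29/2, d(E,IZ)=6, d(IZ,J)=8, d(IZ,N)=13/2, d(IZ,O)=14, d(IZ,V)=17
2. join O+V (d=3) ⇒ OV; edges |O|=3/2, |V|=3/2
  updated: d(D,OV)=21/2, d(E,OV)=17/2, d(IZ,OV)=31/2, d(J,OV)=17/2, d(N,OV)=35/2
3. join J+N (d=4) ⇒ JN; edges |J|=2, |N|=2
  updated: d(D,JN)=23/2, d(E,JN)=13/2, d(IZ,JN)=29/4, d(JN,OV)=13
4. join E+IZ (d=6) ⇒ EIZ; edges |E|=3, |IZ|=2
  updated: d(D,EIZ)=13, d(EIZ,JN)=7, d(EIZ,OV)=79/6
5. join EIZ+JN (d=7) ⇒ EIJNZ; edges |EIZ|=1/2, |JN|=3/2
  updated: d(D,EIJNZ)=62/5, d(EIJNZ,OV)=131/10
6. join D+OV (d=21/2) ⇒ DOV; edges |D|=21/4, |OV|=15/4
  updated: d(DOV,EIJNZ)=193/15
7. join DOV+EIJNZ (d=193/15) ⇒ DEIJNOVZ; edges |DOV|=71/60, |EIJNZ|=44/15
final tree: ((D:21/4,(O:3/2,V:3/2):15/4):71/60,((E:3,(I:1,Z:1):2):1/2,(J:2,N:2):3/2):44/15)
total length: 1747/60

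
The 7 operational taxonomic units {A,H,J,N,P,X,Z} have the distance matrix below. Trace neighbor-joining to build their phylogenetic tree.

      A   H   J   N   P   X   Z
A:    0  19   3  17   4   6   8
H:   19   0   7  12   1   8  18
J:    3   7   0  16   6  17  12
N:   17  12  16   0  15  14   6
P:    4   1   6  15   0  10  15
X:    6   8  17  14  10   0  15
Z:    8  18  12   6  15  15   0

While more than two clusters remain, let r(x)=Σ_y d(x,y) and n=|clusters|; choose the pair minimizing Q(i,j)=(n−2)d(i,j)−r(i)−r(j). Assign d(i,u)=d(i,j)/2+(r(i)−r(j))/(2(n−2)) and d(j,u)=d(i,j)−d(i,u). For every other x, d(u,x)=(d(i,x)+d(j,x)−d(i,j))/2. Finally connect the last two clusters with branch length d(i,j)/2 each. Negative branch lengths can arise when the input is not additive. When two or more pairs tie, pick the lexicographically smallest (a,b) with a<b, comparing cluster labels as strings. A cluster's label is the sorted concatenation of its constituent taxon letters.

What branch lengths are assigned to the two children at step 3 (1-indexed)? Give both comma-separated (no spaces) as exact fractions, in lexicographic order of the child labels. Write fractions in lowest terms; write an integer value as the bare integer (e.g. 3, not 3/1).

iteration 1: select N,Z (d=6, Q=-124); attach at lengths (18/5, 12/5); label the merged cluster NZ
  updated: d(A,NZ)=19/2, d(H,NZ)=12, d(J,NZ)=11, d(NZ,P)=12, d(NZ,X)=23/2
iteration 2: select H,P (d=1, Q=-76); attach at lengths (9/4, -5/4); label the merged cluster HP
  updated: d(A,HP)=11, d(HP,J)=6, d(HP,NZ)=23/2, d(HP,X)=17/2
iteration 3: select A,J (d=3, Q=-115/2); attach at lengths (1/4, 11/4); label the merged cluster AJ
  updated: d(AJ,HP)=7, d(AJ,NZ)=35/4, d(AJ,X)=10
iteration 4: select AJ,NZ (d=35/4, Q=-40); attach at lengths (23/8, 47/8); label the merged cluster AJNZ
  updated: d(AJNZ,HP)=39/8, d(AJNZ,X)=51/8
iteration 5: select AJNZ,HP (d=39/8, Q=-79/4); attach at lengths (11/8, 7/2); label the merged cluster AHJNPZ
  updated: d(AHJNPZ,X)=5
iteration 6: select AHJNPZ,X (d=5); attach at lengths (5/2, 5/2); label the merged cluster AHJNPXZ
final tree: ((((A:1/4,J:11/4):23/8,(N:18/5,Z:12/5):47/8):11/8,(H:9/4,P:-5/4):7/2):5/2,X:5/2)
total length: 229/8

1/4,11/4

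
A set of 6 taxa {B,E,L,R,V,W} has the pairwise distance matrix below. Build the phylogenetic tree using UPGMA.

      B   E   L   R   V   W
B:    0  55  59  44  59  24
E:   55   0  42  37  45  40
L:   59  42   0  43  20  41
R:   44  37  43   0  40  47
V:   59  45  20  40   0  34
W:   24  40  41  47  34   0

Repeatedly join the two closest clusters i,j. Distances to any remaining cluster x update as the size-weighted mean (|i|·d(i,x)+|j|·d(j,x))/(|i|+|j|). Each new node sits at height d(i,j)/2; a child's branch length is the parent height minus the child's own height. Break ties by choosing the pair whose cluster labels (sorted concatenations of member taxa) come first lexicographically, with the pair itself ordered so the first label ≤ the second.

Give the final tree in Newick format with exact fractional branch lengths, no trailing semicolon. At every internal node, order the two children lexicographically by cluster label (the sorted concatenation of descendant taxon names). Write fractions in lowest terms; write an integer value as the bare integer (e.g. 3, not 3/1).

((B:12,W:12):187/16,((E:37/2,R:37/2):11/4,(L:10,V:10):45/4):39/16)

iteration 1: select L,V (d=20); attach at lengths (10, 10); label the merged cluster LV
  updated: d(B,LV)=59, d(E,LV)=87/2, d(LV,R)=83/2, d(LV,W)=75/2
iteration 2: select B,W (d=24); attach at lengths (12, 12); label the merged cluster BW
  updated: d(BW,E)=95/2, d(BW,LV)=193/4, d(BW,R)=91/2
iteration 3: select E,R (d=37); attach at lengths (37/2, 37/2); label the merged cluster ER
  updated: d(BW,ER)=93/2, d(ER,LV)=85/2
iteration 4: select ER,LV (d=85/2); attach at lengths (11/4, 45/4); label the merged cluster ELRV
  updated: d(BW,ELRV)=379/8
iteration 5: select BW,ELRV (d=379/8); attach at lengths (187/16, 39/16); label the merged cluster BELRVW
final tree: ((B:12,W:12):187/16,((E:37/2,R:37/2):11/4,(L:10,V:10):45/4):39/16)
total length: 873/8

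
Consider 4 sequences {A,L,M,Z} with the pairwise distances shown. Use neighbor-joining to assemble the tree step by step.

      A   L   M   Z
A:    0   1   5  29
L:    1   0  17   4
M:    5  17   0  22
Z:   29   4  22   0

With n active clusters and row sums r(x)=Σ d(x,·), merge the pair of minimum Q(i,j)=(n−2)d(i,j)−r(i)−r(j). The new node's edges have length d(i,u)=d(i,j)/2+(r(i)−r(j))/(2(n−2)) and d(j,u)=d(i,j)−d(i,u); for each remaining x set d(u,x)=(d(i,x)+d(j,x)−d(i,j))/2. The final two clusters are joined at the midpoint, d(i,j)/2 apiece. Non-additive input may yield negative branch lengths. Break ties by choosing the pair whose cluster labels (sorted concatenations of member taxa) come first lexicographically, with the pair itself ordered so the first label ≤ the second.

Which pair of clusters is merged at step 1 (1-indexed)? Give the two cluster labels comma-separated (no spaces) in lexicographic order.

A,M

step 1: merge (A,M) at d=5, Q=-69; branch lengths A→1/4, M→19/4; new cluster AM
  updated: d(AM,L)=13/2, d(AM,Z)=23
step 2: merge (AM,L) at d=13/2, Q=-67/2; branch lengths AM→51/4, L→-25/4; new cluster ALM
  updated: d(ALM,Z)=41/4
step 3: merge (ALM,Z) at d=41/4; branch lengths ALM→41/8, Z→41/8; new cluster ALMZ
final tree: (((A:1/4,M:19/4):51/4,L:-25/4):41/8,Z:41/8)
total length: 87/4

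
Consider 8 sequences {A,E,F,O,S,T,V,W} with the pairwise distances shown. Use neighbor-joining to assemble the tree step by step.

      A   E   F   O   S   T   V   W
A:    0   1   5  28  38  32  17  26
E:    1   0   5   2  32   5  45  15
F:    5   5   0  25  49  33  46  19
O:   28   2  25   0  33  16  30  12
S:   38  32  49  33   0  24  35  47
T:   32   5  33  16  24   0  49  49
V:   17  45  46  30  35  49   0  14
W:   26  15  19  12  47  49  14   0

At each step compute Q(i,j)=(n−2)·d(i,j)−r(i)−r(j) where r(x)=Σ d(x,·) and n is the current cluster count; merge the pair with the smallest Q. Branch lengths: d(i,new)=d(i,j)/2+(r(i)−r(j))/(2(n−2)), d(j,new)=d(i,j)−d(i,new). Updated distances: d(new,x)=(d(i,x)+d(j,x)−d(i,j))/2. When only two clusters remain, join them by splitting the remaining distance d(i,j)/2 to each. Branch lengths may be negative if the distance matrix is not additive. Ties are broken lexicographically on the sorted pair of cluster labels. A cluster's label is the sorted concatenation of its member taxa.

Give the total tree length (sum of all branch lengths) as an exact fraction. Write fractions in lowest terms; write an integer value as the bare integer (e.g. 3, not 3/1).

step 1: merge (V,W) at d=14, Q=-334; branch lengths V→23/2, W→5/2; new cluster VW
  updated: d(A,VW)=29/2, d(E,VW)=23, d(F,VW)=51/2, d(O,VW)=14, d(S,VW)=34, d(T,VW)=42
step 2: merge (S,T) at d=24, Q=-242; branch lengths S→89/5, T→31/5; new cluster ST
  updated: d(A,ST)=23, d(E,ST)=13/2, d(F,ST)=29, d(O,ST)=25/2, d(ST,VW)=26
step 3: merge (A,F) at d=5, Q=-141; branch lengths A→1/4, F→19/4; new cluster AF
  updated: d(AF,E)=1/2, d(AF,O)=24, d(AF,ST)=47/2, d(AF,VW)=35/2
step 4: merge (AF,E) at d=1/2, Q=-96; branch lengths AF→35/6, E→-16/3; new cluster AEF
  updated: d(AEF,O)=51/4, d(AEF,ST)=59/4, d(AEF,VW)=20
step 5: merge (AEF,ST) at d=59/4, Q=-285/4; branch lengths AEF→95/16, ST→141/16; new cluster AEFST
  updated: d(AEFST,O)=21/4, d(AEFST,VW)=125/8
step 6: merge (AEFST,O) at d=21/4, Q=-279/8; branch lengths AEFST→55/16, O→29/16; new cluster AEFOST
  updated: d(AEFOST,VW)=195/16
step 7: merge (AEFOST,VW) at d=195/16; branch lengths AEFOST→195/32, VW→195/32; new cluster AEFOSTVW
final tree: (((((A:1/4,F:19/4):35/6,E:-16/3):95/16,(S:89/5,T:31/5):141/16):55/16,O:29/16):195/32,(V:23/2,W:5/2):195/32)
total length: 1211/16

1211/16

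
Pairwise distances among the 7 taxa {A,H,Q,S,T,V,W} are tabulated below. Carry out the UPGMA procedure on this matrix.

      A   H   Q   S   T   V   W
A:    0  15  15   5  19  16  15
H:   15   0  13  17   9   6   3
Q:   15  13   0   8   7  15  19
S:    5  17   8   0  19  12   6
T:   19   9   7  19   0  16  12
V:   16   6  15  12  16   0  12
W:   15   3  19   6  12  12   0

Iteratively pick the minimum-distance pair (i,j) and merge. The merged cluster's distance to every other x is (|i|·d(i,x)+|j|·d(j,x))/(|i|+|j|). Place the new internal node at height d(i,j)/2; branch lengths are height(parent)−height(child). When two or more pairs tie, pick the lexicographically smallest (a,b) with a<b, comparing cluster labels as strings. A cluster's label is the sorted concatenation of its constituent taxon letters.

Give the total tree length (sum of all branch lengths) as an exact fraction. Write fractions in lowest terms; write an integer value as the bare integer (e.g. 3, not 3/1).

1. join H+W (d=3) ⇒ HW; edges |H|=3/2, |W|=3/2
  updated: d(A,HW)=15, d(HW,Q)=16, d(HW,S)=23/2, d(HW,T)=21/2, d(HW,V)=9
2. join A+S (d=5) ⇒ AS; edges |A|=5/2, |S|=5/2
  updated: d(AS,HW)=53/4, d(AS,Q)=23/2, d(AS,T)=19, d(AS,V)=14
3. join Q+T (d=7) ⇒ QT; edges |Q|=7/2, |T|=7/2
  updated: d(AS,QT)=61/4, d(HW,QT)=53/4, d(QT,V)=31/2
4. join HW+V (d=9) ⇒ HVW; edges |HW|=3, |V|=9/2
  updated: d(AS,HVW)=27/2, d(HVW,QT)=14
5. join AS+HVW (d=27/2) ⇒ AHSVW; edges |AS|=17/4, |HVW|=9/4
  updated: d(AHSVW,QT)=29/2
6. join AHSVW+QT (d=29/2) ⇒ AHQSTVW; edges |AHSVW|=1/2, |QT|=15/4
final tree: (((A:5/2,S:5/2):17/4,((H:3/2,W:3/2):3,V:9/2):9/4):1/2,(Q:7/2,T:7/2):15/4)
total length: 133/4

133/4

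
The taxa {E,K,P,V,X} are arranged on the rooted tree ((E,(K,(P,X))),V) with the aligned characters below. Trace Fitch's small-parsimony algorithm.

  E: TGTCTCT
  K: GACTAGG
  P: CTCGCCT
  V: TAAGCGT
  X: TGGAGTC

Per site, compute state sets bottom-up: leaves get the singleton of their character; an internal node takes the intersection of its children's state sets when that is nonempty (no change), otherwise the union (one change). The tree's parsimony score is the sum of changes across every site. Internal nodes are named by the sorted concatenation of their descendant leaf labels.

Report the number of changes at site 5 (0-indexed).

PX@0: {C} ∪ {T} = {C,T} (union, +1)
KPX@0: {G} ∪ {C,T} = {C,G,T} (union, +1)
EKPX@0: {T} ∩ {C,G,T} = {T} (intersection, +0)
EKPVX@0: {T} ∩ {T} = {T} (intersection, +0)
PX@1: {T} ∪ {G} = {G,T} (union, +1)
KPX@1: {A} ∪ {G,T} = {A,G,T} (union, +1)
EKPX@1: {G} ∩ {A,G,T} = {G} (intersection, +0)
EKPVX@1: {G} ∪ {A} = {A,G} (union, +1)
PX@2: {C} ∪ {G} = {C,G} (union, +1)
KPX@2: {C} ∩ {C,G} = {C} (intersection, +0)
EKPX@2: {T} ∪ {C} = {C,T} (union, +1)
EKPVX@2: {C,T} ∪ {A} = {A,C,T} (union, +1)
PX@3: {G} ∪ {A} = {A,G} (union, +1)
KPX@3: {T} ∪ {A,G} = {A,G,T} (union, +1)
EKPX@3: {C} ∪ {A,G,T} = {A,C,G,T} (union, +1)
EKPVX@3: {A,C,G,T} ∩ {G} = {G} (intersection, +0)
PX@4: {C} ∪ {G} = {C,G} (union, +1)
KPX@4: {A} ∪ {C,G} = {A,C,G} (union, +1)
EKPX@4: {T} ∪ {A,C,G} = {A,C,G,T} (union, +1)
EKPVX@4: {A,C,G,T} ∩ {C} = {C} (intersection, +0)
PX@5: {C} ∪ {T} = {C,T} (union, +1)
KPX@5: {G} ∪ {C,T} = {C,G,T} (union, +1)
EKPX@5: {C} ∩ {C,G,T} = {C} (intersection, +0)
EKPVX@5: {C} ∪ {G} = {C,G} (union, +1)
PX@6: {T} ∪ {C} = {C,T} (union, +1)
KPX@6: {G} ∪ {C,T} = {C,G,T} (union, +1)
EKPX@6: {T} ∩ {C,G,T} = {T} (intersection, +0)
EKPVX@6: {T} ∩ {T} = {T} (intersection, +0)
per-site changes: [2, 3, 3, 3, 3, 3, 2]; total = 19

3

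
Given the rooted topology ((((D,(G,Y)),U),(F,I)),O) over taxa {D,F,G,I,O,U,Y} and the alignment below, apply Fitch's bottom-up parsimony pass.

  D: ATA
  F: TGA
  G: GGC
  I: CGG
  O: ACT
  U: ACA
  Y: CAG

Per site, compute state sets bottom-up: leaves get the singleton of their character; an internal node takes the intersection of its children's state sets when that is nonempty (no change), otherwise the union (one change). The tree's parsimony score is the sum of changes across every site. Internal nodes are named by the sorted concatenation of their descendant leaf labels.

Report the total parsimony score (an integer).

12

site 0, node GY: G={G} ∪ Y={C} → {C,G} (+1)
site 0, node DGY: D={A} ∪ GY={C,G} → {A,C,G} (+1)
site 0, node DGUY: DGY={A,C,G} ∩ U={A} → {A} (+0)
site 0, node FI: F={T} ∪ I={C} → {C,T} (+1)
site 0, node DFGIUY: DGUY={A} ∪ FI={C,T} → {A,C,T} (+1)
site 0, node DFGIOUY: DFGIUY={A,C,T} ∩ O={A} → {A} (+0)
site 1, node GY: G={G} ∪ Y={A} → {A,G} (+1)
site 1, node DGY: D={T} ∪ GY={A,G} → {A,G,T} (+1)
site 1, node DGUY: DGY={A,G,T} ∪ U={C} → {A,C,G,T} (+1)
site 1, node FI: F={G} ∩ I={G} → {G} (+0)
site 1, node DFGIUY: DGUY={A,C,G,T} ∩ FI={G} → {G} (+0)
site 1, node DFGIOUY: DFGIUY={G} ∪ O={C} → {C,G} (+1)
site 2, node GY: G={C} ∪ Y={G} → {C,G} (+1)
site 2, node DGY: D={A} ∪ GY={C,G} → {A,C,G} (+1)
site 2, node DGUY: DGY={A,C,G} ∩ U={A} → {A} (+0)
site 2, node FI: F={A} ∪ I={G} → {A,G} (+1)
site 2, node DFGIUY: DGUY={A} ∩ FI={A,G} → {A} (+0)
site 2, node DFGIOUY: DFGIUY={A} ∪ O={T} → {A,T} (+1)
per-site changes: [4, 4, 4]; total = 12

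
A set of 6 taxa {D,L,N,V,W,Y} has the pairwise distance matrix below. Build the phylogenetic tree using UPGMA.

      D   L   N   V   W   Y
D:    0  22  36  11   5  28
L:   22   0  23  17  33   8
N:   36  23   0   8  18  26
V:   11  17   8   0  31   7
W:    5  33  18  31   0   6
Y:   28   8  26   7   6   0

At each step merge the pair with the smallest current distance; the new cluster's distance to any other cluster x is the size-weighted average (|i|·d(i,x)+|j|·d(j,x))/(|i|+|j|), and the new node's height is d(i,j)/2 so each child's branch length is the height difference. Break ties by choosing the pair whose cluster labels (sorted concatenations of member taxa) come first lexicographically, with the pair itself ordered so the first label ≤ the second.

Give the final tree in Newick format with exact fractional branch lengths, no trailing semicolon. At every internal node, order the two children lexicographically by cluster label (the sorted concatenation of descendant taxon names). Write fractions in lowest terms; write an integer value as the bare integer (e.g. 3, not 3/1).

((D:5/2,W:5/2):145/16,((L:25/4,(V:7/2,Y:7/2):11/4):13/4,N:19/2):33/16)

step 1: merge (D,W) at d=5; branch lengths D→5/2, W→5/2; new cluster DW
  updated: d(DW,L)=55/2, d(DW,N)=27, d(DW,V)=21, d(DW,Y)=17
step 2: merge (V,Y) at d=7; branch lengths V→7/2, Y→7/2; new cluster VY
  updated: d(DW,VY)=19, d(L,VY)=25/2, d(N,VY)=17
step 3: merge (L,VY) at d=25/2; branch lengths L→25/4, VY→11/4; new cluster LVY
  updated: d(DW,LVY)=131/6, d(LVY,N)=19
step 4: merge (LVY,N) at d=19; branch lengths LVY→13/4, N→19/2; new cluster LNVY
  updated: d(DW,LNVY)=185/8
step 5: merge (DW,LNVY) at d=185/8; branch lengths DW→145/16, LNVY→33/16; new cluster DLNVWY
final tree: ((D:5/2,W:5/2):145/16,((L:25/4,(V:7/2,Y:7/2):11/4):13/4,N:19/2):33/16)
total length: 359/8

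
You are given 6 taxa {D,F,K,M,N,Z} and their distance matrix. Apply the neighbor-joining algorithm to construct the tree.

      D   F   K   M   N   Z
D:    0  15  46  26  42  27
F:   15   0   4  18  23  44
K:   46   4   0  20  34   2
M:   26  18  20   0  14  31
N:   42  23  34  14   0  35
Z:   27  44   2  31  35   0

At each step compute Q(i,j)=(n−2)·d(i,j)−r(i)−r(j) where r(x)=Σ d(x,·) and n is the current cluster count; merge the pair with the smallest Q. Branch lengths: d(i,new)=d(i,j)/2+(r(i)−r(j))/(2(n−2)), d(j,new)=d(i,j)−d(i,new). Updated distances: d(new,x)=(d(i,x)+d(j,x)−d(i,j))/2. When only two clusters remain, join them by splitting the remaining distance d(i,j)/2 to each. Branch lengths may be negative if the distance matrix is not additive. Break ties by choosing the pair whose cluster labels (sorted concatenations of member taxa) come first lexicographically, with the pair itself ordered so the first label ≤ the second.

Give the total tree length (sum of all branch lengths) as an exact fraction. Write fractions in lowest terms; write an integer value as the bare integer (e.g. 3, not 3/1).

237/4

iteration 1: select K,Z (d=2, Q=-237); attach at lengths (-25/8, 41/8); label the merged cluster KZ
  updated: d(D,KZ)=71/2, d(F,KZ)=23, d(KZ,M)=49/2, d(KZ,N)=67/2
iteration 2: select M,N (d=14, Q=-153); attach at lengths (2, 12); label the merged cluster MN
  updated: d(D,MN)=27, d(F,MN)=27/2, d(KZ,MN)=22
iteration 3: select D,F (d=15, Q=-99); attach at lengths (14, 1); label the merged cluster DF
  updated: d(DF,KZ)=87/4, d(DF,MN)=51/4
iteration 4: select DF,KZ (d=87/4, Q=-113/2); attach at lengths (25/4, 31/2); label the merged cluster DFKZ
  updated: d(DFKZ,MN)=13/2
iteration 5: select DFKZ,MN (d=13/2); attach at lengths (13/4, 13/4); label the merged cluster DFKMNZ
final tree: (((D:14,F:1):25/4,(K:-25/8,Z:41/8):31/2):13/4,(M:2,N:12):13/4)
total length: 237/4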